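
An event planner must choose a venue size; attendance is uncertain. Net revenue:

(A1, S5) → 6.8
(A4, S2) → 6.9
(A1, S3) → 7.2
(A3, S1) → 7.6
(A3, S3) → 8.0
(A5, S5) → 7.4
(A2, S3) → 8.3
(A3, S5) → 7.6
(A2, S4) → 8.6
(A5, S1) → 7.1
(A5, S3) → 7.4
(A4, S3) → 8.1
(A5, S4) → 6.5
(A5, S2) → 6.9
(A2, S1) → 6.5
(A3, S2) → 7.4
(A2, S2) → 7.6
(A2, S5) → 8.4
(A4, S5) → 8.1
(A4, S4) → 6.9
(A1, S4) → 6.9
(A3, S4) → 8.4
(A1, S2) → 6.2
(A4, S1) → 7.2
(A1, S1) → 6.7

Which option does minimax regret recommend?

Column bests: S1=7.6, S2=7.6, S3=8.3, S4=8.6, S5=8.4.
A1 regrets: 0.9, 1.4, 1.1, 1.7, 1.6 → max 1.7
A2 regrets: 1.1, 0.0, 0.0, 0.0, 0.0 → max 1.1
A3 regrets: 0.0, 0.2, 0.3, 0.2, 0.8 → max 0.8
A4 regrets: 0.4, 0.7, 0.2, 1.7, 0.3 → max 1.7
A5 regrets: 0.5, 0.7, 0.9, 2.1, 1.0 → max 2.1
Smallest max regret = 0.8 → A3.

A3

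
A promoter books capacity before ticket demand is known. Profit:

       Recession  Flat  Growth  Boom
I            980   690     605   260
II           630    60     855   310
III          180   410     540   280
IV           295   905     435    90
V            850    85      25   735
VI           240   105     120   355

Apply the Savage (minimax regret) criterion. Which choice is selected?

I

Column bests: Recession=980, Flat=905, Growth=855, Boom=735.
I regrets: 0, 215, 250, 475 → max 475
II regrets: 350, 845, 0, 425 → max 845
III regrets: 800, 495, 315, 455 → max 800
IV regrets: 685, 0, 420, 645 → max 685
V regrets: 130, 820, 830, 0 → max 830
VI regrets: 740, 800, 735, 380 → max 800
Smallest max regret = 475 → I.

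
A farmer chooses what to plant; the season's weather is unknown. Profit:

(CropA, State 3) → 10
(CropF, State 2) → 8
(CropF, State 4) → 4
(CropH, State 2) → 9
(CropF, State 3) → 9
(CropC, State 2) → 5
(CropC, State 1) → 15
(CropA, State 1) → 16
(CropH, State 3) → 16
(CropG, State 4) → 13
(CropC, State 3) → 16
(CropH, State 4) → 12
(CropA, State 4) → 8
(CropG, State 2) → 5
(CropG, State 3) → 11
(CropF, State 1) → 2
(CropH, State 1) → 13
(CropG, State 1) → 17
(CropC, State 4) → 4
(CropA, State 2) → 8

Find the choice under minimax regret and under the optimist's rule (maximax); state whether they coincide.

Column bests: State 1=17, State 2=9, State 3=16, State 4=13.
CropF regrets: 15, 1, 7, 9 → max 15
CropH regrets: 4, 0, 0, 1 → max 4
CropA regrets: 1, 1, 6, 5 → max 6
CropC regrets: 2, 4, 0, 9 → max 9
CropG regrets: 0, 4, 5, 0 → max 5
Smallest max regret = 4 → CropH.
Row maxima: CropF=9, CropH=16, CropA=16, CropC=16, CropG=17
Best best-case = 17 → CropG.

minimax regret → CropH; maximax → CropG (disagree)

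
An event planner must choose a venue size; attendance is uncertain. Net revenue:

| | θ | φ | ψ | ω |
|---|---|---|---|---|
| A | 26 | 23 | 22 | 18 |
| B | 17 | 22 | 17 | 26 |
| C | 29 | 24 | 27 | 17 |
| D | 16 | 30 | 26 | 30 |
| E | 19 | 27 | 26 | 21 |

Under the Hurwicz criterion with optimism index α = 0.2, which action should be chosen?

A: 0.2·26 + 0.8·18 = 19.6
B: 0.2·26 + 0.8·17 = 18.8
C: 0.2·29 + 0.8·17 = 19.4
D: 0.2·30 + 0.8·16 = 18.8
E: 0.2·27 + 0.8·19 = 20.6
Highest Hurwicz score = 20.6 → E.

E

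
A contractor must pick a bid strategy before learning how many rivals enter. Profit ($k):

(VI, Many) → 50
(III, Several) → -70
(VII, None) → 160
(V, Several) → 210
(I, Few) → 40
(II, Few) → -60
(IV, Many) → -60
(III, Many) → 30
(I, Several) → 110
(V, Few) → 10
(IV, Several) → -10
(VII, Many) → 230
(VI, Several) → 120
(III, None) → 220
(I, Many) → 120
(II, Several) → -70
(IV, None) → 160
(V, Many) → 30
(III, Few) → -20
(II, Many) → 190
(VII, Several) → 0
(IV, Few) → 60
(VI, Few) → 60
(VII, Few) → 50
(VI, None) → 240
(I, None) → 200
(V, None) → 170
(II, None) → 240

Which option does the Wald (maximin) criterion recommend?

VI

Row minima: I=40, II=-70, III=-70, IV=-60, V=10, VI=50, VII=0
Best worst-case = 50 → VI.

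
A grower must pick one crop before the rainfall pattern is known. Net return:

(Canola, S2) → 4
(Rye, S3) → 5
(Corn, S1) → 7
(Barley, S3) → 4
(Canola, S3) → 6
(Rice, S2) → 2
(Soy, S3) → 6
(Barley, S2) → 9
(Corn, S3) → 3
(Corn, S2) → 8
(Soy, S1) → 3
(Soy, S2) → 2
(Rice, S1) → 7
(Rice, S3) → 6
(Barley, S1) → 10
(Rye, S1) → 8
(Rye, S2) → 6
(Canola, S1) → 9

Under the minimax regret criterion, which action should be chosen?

Barley

Column bests: S1=10, S2=9, S3=6.
Rice regrets: 3, 7, 0 → max 7
Rye regrets: 2, 3, 1 → max 3
Corn regrets: 3, 1, 3 → max 3
Canola regrets: 1, 5, 0 → max 5
Soy regrets: 7, 7, 0 → max 7
Barley regrets: 0, 0, 2 → max 2
Smallest max regret = 2 → Barley.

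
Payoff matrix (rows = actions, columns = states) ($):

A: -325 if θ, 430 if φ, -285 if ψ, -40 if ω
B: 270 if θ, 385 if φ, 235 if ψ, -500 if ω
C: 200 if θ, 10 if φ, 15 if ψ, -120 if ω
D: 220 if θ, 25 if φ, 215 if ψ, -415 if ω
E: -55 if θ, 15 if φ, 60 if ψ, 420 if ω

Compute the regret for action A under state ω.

460

Best payoff under ω is 420.
Regret = 420 − (-40) = 460.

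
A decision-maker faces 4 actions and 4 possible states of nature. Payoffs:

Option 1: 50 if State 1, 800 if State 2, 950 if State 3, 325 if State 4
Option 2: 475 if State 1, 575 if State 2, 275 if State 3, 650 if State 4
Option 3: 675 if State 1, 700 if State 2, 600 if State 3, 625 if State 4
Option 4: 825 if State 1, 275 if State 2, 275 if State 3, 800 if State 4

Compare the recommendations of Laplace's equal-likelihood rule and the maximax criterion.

Row averages: Option 1=531.25, Option 2=493.75, Option 3=650, Option 4=543.75
Highest average = 650 → Option 3.
Row maxima: Option 1=950, Option 2=650, Option 3=700, Option 4=825
Best best-case = 950 → Option 1.

laplace → Option 3; maximax → Option 1 (disagree)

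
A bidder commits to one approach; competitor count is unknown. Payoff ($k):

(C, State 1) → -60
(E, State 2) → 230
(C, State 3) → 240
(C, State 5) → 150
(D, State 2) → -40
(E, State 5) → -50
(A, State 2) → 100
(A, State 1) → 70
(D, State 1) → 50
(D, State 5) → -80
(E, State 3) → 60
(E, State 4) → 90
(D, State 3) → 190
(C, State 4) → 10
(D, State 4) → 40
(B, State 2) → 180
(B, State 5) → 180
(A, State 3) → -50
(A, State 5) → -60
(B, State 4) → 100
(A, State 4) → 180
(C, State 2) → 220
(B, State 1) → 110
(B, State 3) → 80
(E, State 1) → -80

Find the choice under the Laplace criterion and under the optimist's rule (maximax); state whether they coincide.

Row averages: A=48, B=130, C=112, D=32, E=50
Highest average = 130 → B.
Row maxima: A=180, B=180, C=240, D=190, E=230
Best best-case = 240 → C.

laplace → B; maximax → C (disagree)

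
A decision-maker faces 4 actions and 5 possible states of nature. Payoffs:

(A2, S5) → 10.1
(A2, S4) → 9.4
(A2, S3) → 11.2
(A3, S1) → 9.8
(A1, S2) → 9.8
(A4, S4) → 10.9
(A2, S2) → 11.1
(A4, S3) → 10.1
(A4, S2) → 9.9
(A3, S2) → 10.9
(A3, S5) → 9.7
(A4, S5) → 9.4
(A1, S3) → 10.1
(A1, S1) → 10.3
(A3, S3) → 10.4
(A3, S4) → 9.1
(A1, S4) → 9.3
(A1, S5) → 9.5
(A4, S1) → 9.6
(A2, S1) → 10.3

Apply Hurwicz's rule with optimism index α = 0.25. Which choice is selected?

A2

A1: 0.25·10.3 + 0.75·9.3 = 9.55
A2: 0.25·11.2 + 0.75·9.4 = 9.85
A3: 0.25·10.9 + 0.75·9.1 = 9.55
A4: 0.25·10.9 + 0.75·9.4 = 9.775
Highest Hurwicz score = 9.85 → A2.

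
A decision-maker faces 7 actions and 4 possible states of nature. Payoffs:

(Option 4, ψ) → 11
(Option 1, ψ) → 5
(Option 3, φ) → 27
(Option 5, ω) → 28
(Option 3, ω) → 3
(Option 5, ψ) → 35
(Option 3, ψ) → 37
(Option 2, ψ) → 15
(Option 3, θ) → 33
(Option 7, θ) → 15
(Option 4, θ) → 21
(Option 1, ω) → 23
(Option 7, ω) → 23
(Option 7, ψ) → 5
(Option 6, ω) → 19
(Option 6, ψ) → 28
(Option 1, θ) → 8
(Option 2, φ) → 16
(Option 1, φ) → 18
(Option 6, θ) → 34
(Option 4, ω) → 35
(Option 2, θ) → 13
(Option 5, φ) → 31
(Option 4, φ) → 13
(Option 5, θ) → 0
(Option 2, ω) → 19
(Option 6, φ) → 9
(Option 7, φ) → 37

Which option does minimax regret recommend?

Option 2

Column bests: θ=34, φ=37, ψ=37, ω=35.
Option 1 regrets: 26, 19, 32, 12 → max 32
Option 2 regrets: 21, 21, 22, 16 → max 22
Option 3 regrets: 1, 10, 0, 32 → max 32
Option 4 regrets: 13, 24, 26, 0 → max 26
Option 5 regrets: 34, 6, 2, 7 → max 34
Option 6 regrets: 0, 28, 9, 16 → max 28
Option 7 regrets: 19, 0, 32, 12 → max 32
Smallest max regret = 22 → Option 2.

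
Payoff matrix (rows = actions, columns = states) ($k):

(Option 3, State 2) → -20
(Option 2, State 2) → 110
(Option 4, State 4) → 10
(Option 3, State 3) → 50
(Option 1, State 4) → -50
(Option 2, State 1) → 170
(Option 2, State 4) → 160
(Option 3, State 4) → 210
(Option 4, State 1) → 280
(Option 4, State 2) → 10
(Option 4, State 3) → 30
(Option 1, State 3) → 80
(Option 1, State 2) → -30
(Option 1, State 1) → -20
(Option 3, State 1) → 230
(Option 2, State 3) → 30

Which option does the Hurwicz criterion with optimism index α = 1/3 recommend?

Option 4

Option 1: 1/3·80 + 2/3·(-50) = -20/3
Option 2: 1/3·170 + 2/3·30 = 230/3
Option 3: 1/3·230 + 2/3·(-20) = 190/3
Option 4: 1/3·280 + 2/3·10 = 100
Highest Hurwicz score = 100 → Option 4.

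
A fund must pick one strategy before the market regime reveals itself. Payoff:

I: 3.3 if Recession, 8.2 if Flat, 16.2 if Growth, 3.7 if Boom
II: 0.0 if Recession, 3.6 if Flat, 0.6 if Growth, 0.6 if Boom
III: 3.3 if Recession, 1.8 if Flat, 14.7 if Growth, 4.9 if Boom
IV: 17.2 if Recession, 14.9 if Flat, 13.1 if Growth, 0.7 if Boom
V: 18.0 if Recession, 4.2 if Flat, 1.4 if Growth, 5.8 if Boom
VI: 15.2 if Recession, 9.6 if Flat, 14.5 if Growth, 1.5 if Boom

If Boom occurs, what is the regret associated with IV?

5.1

Best payoff under Boom is 5.8.
Regret = 5.8 − 0.7 = 5.1.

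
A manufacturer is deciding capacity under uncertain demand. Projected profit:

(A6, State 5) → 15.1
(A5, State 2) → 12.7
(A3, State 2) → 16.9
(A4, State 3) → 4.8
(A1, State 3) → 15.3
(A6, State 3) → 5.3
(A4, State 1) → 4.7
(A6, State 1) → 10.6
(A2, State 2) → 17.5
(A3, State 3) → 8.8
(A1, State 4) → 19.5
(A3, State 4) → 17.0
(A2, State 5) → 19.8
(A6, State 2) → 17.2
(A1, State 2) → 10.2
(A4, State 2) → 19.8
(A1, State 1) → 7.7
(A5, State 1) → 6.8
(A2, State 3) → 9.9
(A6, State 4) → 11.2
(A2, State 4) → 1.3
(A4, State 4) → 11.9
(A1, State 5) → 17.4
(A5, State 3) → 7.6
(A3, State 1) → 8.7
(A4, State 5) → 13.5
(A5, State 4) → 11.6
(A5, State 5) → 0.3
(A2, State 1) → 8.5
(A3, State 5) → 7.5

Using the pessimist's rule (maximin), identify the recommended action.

Row minima: A1=7.7, A2=1.3, A3=7.5, A4=4.7, A5=0.3, A6=5.3
Best worst-case = 7.7 → A1.

A1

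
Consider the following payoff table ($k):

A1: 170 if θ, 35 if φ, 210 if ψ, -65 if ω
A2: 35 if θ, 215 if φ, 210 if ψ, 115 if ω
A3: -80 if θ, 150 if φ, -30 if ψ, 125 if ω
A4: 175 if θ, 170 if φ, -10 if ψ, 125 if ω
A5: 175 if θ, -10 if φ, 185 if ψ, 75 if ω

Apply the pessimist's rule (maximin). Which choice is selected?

Row minima: A1=-65, A2=35, A3=-80, A4=-10, A5=-10
Best worst-case = 35 → A2.

A2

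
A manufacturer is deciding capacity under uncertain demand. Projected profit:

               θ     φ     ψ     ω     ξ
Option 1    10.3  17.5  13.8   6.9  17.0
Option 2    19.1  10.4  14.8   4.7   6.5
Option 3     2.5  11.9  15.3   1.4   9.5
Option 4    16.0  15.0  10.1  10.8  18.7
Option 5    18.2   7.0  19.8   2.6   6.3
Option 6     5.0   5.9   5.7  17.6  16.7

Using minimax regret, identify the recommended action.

Column bests: θ=19.1, φ=17.5, ψ=19.8, ω=17.6, ξ=18.7.
Option 1 regrets: 8.8, 0.0, 6.0, 10.7, 1.7 → max 10.7
Option 2 regrets: 0.0, 7.1, 5.0, 12.9, 12.2 → max 12.9
Option 3 regrets: 16.6, 5.6, 4.5, 16.2, 9.2 → max 16.6
Option 4 regrets: 3.1, 2.5, 9.7, 6.8, 0.0 → max 9.7
Option 5 regrets: 0.9, 10.5, 0.0, 15.0, 12.4 → max 15.0
Option 6 regrets: 14.1, 11.6, 14.1, 0.0, 2.0 → max 14.1
Smallest max regret = 9.7 → Option 4.

Option 4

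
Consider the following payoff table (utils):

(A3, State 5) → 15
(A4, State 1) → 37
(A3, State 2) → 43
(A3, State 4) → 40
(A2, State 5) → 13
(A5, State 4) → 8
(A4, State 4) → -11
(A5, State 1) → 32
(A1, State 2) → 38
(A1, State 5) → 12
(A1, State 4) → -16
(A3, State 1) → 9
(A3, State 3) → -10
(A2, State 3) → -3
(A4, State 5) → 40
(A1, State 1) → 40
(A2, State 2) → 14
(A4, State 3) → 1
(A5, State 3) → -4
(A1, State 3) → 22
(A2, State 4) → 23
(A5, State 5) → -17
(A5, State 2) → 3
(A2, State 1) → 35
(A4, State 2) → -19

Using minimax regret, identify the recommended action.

Column bests: State 1=40, State 2=43, State 3=22, State 4=40, State 5=40.
A1 regrets: 0, 5, 0, 56, 28 → max 56
A2 regrets: 5, 29, 25, 17, 27 → max 29
A3 regrets: 31, 0, 32, 0, 25 → max 32
A4 regrets: 3, 62, 21, 51, 0 → max 62
A5 regrets: 8, 40, 26, 32, 57 → max 57
Smallest max regret = 29 → A2.

A2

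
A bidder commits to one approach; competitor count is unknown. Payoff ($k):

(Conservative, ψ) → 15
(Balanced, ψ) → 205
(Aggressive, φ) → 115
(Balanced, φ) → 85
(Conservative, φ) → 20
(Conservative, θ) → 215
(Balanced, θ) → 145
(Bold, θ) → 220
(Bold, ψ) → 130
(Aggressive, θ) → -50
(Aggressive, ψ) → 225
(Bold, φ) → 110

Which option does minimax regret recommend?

Column bests: θ=220, φ=115, ψ=225.
Conservative regrets: 5, 95, 210 → max 210
Balanced regrets: 75, 30, 20 → max 75
Aggressive regrets: 270, 0, 0 → max 270
Bold regrets: 0, 5, 95 → max 95
Smallest max regret = 75 → Balanced.

Balanced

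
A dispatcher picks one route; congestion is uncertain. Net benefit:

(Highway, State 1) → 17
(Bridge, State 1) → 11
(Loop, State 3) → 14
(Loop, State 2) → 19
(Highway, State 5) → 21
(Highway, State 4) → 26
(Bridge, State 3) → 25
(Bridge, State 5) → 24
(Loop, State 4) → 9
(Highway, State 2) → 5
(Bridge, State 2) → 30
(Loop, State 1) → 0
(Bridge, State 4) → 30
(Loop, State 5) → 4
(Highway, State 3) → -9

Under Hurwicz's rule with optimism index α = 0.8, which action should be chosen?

Loop: 0.8·19 + 0.2·0 = 15.2
Bridge: 0.8·30 + 0.2·11 = 26.2
Highway: 0.8·26 + 0.2·(-9) = 19
Highest Hurwicz score = 26.2 → Bridge.

Bridge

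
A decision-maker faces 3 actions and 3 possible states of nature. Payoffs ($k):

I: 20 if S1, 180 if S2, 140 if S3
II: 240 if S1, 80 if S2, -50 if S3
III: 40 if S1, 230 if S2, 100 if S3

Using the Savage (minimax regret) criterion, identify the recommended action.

Column bests: S1=240, S2=230, S3=140.
I regrets: 220, 50, 0 → max 220
II regrets: 0, 150, 190 → max 190
III regrets: 200, 0, 40 → max 200
Smallest max regret = 190 → II.

II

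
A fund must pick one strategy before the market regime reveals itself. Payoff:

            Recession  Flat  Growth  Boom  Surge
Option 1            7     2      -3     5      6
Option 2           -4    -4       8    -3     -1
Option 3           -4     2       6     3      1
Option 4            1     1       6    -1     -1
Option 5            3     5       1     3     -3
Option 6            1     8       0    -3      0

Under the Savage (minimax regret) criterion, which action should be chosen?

Option 4

Column bests: Recession=7, Flat=8, Growth=8, Boom=5, Surge=6.
Option 1 regrets: 0, 6, 11, 0, 0 → max 11
Option 2 regrets: 11, 12, 0, 8, 7 → max 12
Option 3 regrets: 11, 6, 2, 2, 5 → max 11
Option 4 regrets: 6, 7, 2, 6, 7 → max 7
Option 5 regrets: 4, 3, 7, 2, 9 → max 9
Option 6 regrets: 6, 0, 8, 8, 6 → max 8
Smallest max regret = 7 → Option 4.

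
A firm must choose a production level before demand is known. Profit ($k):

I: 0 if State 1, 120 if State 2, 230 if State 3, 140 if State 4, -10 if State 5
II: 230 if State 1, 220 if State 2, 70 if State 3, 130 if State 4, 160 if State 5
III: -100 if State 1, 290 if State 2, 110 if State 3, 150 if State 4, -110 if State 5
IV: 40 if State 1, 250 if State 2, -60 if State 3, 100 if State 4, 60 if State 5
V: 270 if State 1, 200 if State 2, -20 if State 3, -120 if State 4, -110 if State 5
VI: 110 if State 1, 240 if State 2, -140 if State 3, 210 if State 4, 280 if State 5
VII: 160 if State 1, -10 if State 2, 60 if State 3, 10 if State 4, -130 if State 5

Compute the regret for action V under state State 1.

Best payoff under State 1 is 270.
Regret = 270 − 270 = 0.

0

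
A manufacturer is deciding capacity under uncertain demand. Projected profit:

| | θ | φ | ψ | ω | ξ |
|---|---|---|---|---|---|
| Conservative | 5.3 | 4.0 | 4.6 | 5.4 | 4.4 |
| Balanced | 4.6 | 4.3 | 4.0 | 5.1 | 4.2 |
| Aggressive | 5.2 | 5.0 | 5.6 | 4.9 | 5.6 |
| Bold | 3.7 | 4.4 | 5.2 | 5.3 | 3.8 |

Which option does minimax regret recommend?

Aggressive

Column bests: θ=5.3, φ=5.0, ψ=5.6, ω=5.4, ξ=5.6.
Conservative regrets: 0.0, 1.0, 1.0, 0.0, 1.2 → max 1.2
Balanced regrets: 0.7, 0.7, 1.6, 0.3, 1.4 → max 1.6
Aggressive regrets: 0.1, 0.0, 0.0, 0.5, 0.0 → max 0.5
Bold regrets: 1.6, 0.6, 0.4, 0.1, 1.8 → max 1.8
Smallest max regret = 0.5 → Aggressive.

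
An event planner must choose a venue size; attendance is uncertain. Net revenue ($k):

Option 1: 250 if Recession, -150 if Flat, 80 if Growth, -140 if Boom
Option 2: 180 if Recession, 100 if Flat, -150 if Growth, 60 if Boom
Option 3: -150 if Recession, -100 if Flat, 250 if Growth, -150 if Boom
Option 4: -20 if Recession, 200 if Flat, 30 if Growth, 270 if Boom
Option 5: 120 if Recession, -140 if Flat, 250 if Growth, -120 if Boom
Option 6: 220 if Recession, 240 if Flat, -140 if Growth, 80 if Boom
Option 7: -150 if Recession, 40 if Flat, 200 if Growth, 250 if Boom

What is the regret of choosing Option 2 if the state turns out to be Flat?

140

Best payoff under Flat is 240.
Regret = 240 − 100 = 140.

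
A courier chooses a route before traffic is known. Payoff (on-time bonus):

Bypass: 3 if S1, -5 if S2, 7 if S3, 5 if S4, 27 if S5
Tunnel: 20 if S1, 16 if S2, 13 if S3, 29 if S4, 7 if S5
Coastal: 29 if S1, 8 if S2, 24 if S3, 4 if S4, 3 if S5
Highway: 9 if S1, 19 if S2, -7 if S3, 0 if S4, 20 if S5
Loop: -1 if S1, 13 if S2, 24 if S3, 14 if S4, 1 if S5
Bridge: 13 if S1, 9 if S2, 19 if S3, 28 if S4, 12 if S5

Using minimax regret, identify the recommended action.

Bridge

Column bests: S1=29, S2=19, S3=24, S4=29, S5=27.
Bypass regrets: 26, 24, 17, 24, 0 → max 26
Tunnel regrets: 9, 3, 11, 0, 20 → max 20
Coastal regrets: 0, 11, 0, 25, 24 → max 25
Highway regrets: 20, 0, 31, 29, 7 → max 31
Loop regrets: 30, 6, 0, 15, 26 → max 30
Bridge regrets: 16, 10, 5, 1, 15 → max 16
Smallest max regret = 16 → Bridge.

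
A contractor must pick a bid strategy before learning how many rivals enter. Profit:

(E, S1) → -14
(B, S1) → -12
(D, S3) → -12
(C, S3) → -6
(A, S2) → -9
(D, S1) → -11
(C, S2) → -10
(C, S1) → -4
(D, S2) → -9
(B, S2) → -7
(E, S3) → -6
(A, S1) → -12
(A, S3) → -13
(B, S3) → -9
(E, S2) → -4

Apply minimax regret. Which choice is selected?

Column bests: S1=-4, S2=-4, S3=-6.
A regrets: 8, 5, 7 → max 8
B regrets: 8, 3, 3 → max 8
C regrets: 0, 6, 0 → max 6
D regrets: 7, 5, 6 → max 7
E regrets: 10, 0, 0 → max 10
Smallest max regret = 6 → C.

C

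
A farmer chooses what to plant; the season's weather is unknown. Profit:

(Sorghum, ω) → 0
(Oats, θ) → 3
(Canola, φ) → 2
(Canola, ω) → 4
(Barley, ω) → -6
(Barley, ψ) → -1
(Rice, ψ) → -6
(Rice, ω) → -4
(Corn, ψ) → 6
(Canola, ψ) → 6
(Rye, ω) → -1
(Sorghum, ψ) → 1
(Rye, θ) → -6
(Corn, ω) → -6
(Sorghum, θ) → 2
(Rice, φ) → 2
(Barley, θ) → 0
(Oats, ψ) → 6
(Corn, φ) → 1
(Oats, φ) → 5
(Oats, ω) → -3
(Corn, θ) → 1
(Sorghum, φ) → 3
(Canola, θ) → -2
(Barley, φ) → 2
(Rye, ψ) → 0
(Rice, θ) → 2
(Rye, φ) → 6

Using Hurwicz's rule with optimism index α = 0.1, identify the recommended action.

Sorghum

Canola: 0.1·6 + 0.9·(-2) = -1.2
Rice: 0.1·2 + 0.9·(-6) = -5.2
Oats: 0.1·6 + 0.9·(-3) = -2.1
Sorghum: 0.1·3 + 0.9·0 = 0.3
Corn: 0.1·6 + 0.9·(-6) = -4.8
Barley: 0.1·2 + 0.9·(-6) = -5.2
Rye: 0.1·6 + 0.9·(-6) = -4.8
Highest Hurwicz score = 0.3 → Sorghum.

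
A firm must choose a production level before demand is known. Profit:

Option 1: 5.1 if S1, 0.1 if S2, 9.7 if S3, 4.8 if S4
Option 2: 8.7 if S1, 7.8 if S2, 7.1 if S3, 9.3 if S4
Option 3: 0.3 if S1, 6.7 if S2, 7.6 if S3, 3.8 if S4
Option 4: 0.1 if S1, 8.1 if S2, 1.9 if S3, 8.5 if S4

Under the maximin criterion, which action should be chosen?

Row minima: Option 1=0.1, Option 2=7.1, Option 3=0.3, Option 4=0.1
Best worst-case = 7.1 → Option 2.

Option 2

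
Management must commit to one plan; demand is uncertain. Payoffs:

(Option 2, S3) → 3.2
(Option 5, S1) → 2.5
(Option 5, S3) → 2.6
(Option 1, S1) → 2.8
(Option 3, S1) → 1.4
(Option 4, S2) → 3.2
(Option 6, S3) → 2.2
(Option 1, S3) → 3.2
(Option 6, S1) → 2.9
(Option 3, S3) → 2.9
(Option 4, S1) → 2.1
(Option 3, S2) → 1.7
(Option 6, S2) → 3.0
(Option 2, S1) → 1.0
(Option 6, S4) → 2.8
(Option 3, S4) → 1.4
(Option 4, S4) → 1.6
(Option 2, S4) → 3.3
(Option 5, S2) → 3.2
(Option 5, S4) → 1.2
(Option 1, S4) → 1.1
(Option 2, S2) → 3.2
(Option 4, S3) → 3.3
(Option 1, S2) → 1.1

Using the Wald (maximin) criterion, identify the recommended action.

Row minima: Option 1=1.1, Option 2=1.0, Option 3=1.4, Option 4=1.6, Option 5=1.2, Option 6=2.2
Best worst-case = 2.2 → Option 6.

Option 6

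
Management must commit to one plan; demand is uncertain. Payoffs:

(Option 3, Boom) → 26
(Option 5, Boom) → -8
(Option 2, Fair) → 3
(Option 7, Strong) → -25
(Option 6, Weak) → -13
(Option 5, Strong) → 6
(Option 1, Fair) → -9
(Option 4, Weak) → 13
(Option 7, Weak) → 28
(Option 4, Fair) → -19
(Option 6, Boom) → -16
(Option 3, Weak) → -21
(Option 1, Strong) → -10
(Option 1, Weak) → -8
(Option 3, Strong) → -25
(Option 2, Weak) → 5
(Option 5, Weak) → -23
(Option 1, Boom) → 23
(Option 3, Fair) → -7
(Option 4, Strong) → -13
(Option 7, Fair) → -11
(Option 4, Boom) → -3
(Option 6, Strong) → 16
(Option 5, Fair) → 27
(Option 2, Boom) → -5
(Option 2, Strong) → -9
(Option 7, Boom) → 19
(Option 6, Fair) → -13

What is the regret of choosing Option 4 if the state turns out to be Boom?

Best payoff under Boom is 26.
Regret = 26 − (-3) = 29.

29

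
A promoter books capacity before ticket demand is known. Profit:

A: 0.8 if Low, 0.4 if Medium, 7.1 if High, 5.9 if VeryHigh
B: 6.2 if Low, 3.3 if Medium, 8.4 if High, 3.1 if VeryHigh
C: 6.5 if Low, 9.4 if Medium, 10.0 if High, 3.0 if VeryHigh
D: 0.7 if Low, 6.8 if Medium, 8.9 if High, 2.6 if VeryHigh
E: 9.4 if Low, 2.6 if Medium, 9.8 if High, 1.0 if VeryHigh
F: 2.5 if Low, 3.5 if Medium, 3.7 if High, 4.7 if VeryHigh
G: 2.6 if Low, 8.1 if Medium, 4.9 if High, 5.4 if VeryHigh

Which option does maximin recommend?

Row minima: A=0.4, B=3.1, C=3.0, D=0.7, E=1.0, F=2.5, G=2.6
Best worst-case = 3.1 → B.

B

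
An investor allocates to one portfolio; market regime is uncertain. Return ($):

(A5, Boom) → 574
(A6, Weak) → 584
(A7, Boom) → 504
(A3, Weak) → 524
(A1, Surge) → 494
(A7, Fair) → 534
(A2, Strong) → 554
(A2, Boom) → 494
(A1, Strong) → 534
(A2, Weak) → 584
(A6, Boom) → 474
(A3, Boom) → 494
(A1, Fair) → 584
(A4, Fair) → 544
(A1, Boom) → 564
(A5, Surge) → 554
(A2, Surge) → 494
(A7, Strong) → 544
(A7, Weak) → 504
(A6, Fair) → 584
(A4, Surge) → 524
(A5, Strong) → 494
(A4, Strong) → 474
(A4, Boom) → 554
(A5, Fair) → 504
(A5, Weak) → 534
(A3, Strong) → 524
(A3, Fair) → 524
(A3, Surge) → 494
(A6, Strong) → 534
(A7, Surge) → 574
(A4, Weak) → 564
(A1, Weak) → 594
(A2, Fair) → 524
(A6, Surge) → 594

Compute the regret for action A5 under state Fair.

80

Best payoff under Fair is 584.
Regret = 584 − 504 = 80.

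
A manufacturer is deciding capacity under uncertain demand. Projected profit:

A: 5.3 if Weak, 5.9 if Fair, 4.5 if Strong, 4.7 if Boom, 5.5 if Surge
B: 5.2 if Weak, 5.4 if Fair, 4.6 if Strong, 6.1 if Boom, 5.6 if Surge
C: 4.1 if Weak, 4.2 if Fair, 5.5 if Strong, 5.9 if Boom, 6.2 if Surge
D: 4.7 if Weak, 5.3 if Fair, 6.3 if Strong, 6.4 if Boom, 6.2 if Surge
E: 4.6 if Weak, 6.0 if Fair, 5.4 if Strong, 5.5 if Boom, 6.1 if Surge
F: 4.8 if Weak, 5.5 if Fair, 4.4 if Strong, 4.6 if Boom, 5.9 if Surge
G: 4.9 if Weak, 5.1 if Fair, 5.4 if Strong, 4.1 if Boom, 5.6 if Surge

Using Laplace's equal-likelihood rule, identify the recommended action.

D

Row averages: A=5.18, B=5.38, C=5.18, D=5.78, E=5.52, F=5.04, G=5.02
Highest average = 5.78 → D.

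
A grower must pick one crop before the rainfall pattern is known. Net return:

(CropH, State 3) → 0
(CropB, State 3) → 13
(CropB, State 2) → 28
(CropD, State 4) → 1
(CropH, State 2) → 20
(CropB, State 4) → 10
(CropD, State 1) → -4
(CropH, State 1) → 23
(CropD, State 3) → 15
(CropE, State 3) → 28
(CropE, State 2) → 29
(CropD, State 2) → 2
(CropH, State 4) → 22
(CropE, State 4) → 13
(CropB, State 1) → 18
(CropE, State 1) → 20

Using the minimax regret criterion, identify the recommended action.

CropE

Column bests: State 1=23, State 2=29, State 3=28, State 4=22.
CropB regrets: 5, 1, 15, 12 → max 15
CropD regrets: 27, 27, 13, 21 → max 27
CropE regrets: 3, 0, 0, 9 → max 9
CropH regrets: 0, 9, 28, 0 → max 28
Smallest max regret = 9 → CropE.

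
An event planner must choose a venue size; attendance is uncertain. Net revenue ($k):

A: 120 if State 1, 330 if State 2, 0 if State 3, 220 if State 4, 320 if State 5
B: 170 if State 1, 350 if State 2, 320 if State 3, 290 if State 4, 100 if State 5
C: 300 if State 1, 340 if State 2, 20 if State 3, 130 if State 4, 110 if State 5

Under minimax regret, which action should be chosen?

B

Column bests: State 1=300, State 2=350, State 3=320, State 4=290, State 5=320.
A regrets: 180, 20, 320, 70, 0 → max 320
B regrets: 130, 0, 0, 0, 220 → max 220
C regrets: 0, 10, 300, 160, 210 → max 300
Smallest max regret = 220 → B.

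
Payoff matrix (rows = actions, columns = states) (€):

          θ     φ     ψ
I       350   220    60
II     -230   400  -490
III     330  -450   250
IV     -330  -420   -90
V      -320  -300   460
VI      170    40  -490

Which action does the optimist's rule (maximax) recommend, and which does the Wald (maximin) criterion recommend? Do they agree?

maximax → V; maximin → I (disagree)

Row maxima: I=350, II=400, III=330, IV=-90, V=460, VI=170
Best best-case = 460 → V.
Row minima: I=60, II=-490, III=-450, IV=-420, V=-320, VI=-490
Best worst-case = 60 → I.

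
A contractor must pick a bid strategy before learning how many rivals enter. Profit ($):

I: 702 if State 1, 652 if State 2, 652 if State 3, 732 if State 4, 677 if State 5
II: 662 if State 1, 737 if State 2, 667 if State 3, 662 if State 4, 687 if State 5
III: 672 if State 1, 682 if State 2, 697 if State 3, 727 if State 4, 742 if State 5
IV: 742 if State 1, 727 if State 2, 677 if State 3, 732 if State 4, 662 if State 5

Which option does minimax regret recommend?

III

Column bests: State 1=742, State 2=737, State 3=697, State 4=732, State 5=742.
I regrets: 40, 85, 45, 0, 65 → max 85
II regrets: 80, 0, 30, 70, 55 → max 80
III regrets: 70, 55, 0, 5, 0 → max 70
IV regrets: 0, 10, 20, 0, 80 → max 80
Smallest max regret = 70 → III.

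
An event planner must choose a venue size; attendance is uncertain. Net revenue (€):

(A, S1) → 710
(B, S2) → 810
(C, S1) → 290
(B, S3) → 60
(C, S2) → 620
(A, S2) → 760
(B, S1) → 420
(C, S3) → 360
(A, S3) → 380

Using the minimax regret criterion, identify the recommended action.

Column bests: S1=710, S2=810, S3=380.
A regrets: 0, 50, 0 → max 50
B regrets: 290, 0, 320 → max 320
C regrets: 420, 190, 20 → max 420
Smallest max regret = 50 → A.

A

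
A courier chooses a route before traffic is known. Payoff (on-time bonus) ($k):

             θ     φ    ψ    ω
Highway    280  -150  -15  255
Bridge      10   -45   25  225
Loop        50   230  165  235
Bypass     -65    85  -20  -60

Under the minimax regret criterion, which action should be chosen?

Column bests: θ=280, φ=230, ψ=165, ω=255.
Highway regrets: 0, 380, 180, 0 → max 380
Bridge regrets: 270, 275, 140, 30 → max 275
Loop regrets: 230, 0, 0, 20 → max 230
Bypass regrets: 345, 145, 185, 315 → max 345
Smallest max regret = 230 → Loop.

Loop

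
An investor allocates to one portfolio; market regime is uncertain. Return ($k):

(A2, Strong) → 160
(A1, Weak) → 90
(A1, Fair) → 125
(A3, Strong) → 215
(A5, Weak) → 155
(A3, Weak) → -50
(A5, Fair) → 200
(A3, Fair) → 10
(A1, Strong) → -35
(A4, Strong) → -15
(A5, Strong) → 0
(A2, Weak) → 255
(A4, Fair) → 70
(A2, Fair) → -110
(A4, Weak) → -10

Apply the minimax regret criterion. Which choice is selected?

A5

Column bests: Weak=255, Fair=200, Strong=215.
A1 regrets: 165, 75, 250 → max 250
A2 regrets: 0, 310, 55 → max 310
A3 regrets: 305, 190, 0 → max 305
A4 regrets: 265, 130, 230 → max 265
A5 regrets: 100, 0, 215 → max 215
Smallest max regret = 215 → A5.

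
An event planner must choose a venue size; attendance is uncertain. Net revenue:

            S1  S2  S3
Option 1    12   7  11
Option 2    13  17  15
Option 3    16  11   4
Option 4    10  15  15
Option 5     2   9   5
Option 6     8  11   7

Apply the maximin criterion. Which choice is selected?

Row minima: Option 1=7, Option 2=13, Option 3=4, Option 4=10, Option 5=2, Option 6=7
Best worst-case = 13 → Option 2.

Option 2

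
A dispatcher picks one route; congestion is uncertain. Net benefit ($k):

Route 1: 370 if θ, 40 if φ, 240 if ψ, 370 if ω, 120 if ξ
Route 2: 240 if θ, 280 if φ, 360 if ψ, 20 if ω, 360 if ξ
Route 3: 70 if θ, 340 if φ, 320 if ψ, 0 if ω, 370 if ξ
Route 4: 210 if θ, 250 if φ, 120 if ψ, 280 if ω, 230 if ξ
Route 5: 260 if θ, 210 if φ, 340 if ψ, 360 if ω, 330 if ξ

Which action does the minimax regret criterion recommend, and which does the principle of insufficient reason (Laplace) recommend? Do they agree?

minimax regret → Route 5; laplace → Route 5 (agree)

Column bests: θ=370, φ=340, ψ=360, ω=370, ξ=370.
Route 1 regrets: 0, 300, 120, 0, 250 → max 300
Route 2 regrets: 130, 60, 0, 350, 10 → max 350
Route 3 regrets: 300, 0, 40, 370, 0 → max 370
Route 4 regrets: 160, 90, 240, 90, 140 → max 240
Route 5 regrets: 110, 130, 20, 10, 40 → max 130
Smallest max regret = 130 → Route 5.
Row averages: Route 1=228, Route 2=252, Route 3=220, Route 4=218, Route 5=300
Highest average = 300 → Route 5.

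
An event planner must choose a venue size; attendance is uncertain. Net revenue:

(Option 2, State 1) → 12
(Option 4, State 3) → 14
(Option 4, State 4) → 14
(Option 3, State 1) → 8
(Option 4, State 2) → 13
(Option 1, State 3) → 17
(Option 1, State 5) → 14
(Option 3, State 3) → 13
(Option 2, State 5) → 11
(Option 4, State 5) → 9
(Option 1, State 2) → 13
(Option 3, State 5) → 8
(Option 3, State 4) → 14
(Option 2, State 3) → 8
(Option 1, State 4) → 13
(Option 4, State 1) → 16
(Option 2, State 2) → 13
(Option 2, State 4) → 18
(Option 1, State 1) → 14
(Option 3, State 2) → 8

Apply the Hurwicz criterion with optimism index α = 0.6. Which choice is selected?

Option 1

Option 1: 0.6·17 + 0.4·13 = 15.4
Option 2: 0.6·18 + 0.4·8 = 14
Option 3: 0.6·14 + 0.4·8 = 11.6
Option 4: 0.6·16 + 0.4·9 = 13.2
Highest Hurwicz score = 15.4 → Option 1.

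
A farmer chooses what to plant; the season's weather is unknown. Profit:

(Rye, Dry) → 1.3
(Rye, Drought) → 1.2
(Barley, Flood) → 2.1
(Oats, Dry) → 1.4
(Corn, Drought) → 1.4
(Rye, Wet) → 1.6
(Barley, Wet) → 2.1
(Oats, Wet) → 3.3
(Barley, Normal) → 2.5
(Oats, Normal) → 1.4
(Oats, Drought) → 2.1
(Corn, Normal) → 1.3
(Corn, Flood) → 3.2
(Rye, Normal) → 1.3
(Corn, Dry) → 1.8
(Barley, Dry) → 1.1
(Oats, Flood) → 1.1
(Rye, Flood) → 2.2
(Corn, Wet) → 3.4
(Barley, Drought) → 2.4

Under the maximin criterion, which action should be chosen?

Row minima: Barley=1.1, Rye=1.2, Oats=1.1, Corn=1.3
Best worst-case = 1.3 → Corn.

Corn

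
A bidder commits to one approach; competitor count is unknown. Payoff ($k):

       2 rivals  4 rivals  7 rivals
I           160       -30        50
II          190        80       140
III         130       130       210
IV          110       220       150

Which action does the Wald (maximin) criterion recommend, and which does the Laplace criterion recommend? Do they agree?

Row minima: I=-30, II=80, III=130, IV=110
Best worst-case = 130 → III.
Row averages: I=60, II=410/3, III=470/3, IV=160
Highest average = 160 → IV.

maximin → III; laplace → IV (disagree)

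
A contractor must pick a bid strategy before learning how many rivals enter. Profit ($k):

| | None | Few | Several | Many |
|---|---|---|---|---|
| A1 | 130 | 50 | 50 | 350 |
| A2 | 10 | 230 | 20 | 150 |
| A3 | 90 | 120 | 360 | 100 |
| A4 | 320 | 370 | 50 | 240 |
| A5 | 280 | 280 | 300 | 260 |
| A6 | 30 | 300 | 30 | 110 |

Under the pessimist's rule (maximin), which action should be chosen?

A5

Row minima: A1=50, A2=10, A3=90, A4=50, A5=260, A6=30
Best worst-case = 260 → A5.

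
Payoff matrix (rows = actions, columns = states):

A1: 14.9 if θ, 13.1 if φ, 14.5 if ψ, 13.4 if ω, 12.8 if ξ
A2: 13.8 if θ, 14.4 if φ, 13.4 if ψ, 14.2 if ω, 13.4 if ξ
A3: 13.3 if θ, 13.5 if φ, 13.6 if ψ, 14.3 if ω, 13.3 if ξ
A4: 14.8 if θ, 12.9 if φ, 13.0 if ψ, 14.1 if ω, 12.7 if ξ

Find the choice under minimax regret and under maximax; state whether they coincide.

minimax regret → A2; maximax → A1 (disagree)

Column bests: θ=14.9, φ=14.4, ψ=14.5, ω=14.3, ξ=13.4.
A1 regrets: 0.0, 1.3, 0.0, 0.9, 0.6 → max 1.3
A2 regrets: 1.1, 0.0, 1.1, 0.1, 0.0 → max 1.1
A3 regrets: 1.6, 0.9, 0.9, 0.0, 0.1 → max 1.6
A4 regrets: 0.1, 1.5, 1.5, 0.2, 0.7 → max 1.5
Smallest max regret = 1.1 → A2.
Row maxima: A1=14.9, A2=14.4, A3=14.3, A4=14.8
Best best-case = 14.9 → A1.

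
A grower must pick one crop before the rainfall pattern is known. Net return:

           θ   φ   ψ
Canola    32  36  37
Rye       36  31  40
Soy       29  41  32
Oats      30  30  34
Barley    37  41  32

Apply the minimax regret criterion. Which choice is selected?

Canola

Column bests: θ=37, φ=41, ψ=40.
Canola regrets: 5, 5, 3 → max 5
Rye regrets: 1, 10, 0 → max 10
Soy regrets: 8, 0, 8 → max 8
Oats regrets: 7, 11, 6 → max 11
Barley regrets: 0, 0, 8 → max 8
Smallest max regret = 5 → Canola.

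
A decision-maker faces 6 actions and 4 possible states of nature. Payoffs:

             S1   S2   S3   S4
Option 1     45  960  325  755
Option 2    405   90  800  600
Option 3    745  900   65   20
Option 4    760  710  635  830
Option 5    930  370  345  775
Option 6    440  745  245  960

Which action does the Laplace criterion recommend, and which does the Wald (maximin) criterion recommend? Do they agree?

Row averages: Option 1=521.25, Option 2=473.75, Option 3=432.5, Option 4=733.75, Option 5=605, Option 6=597.5
Highest average = 733.75 → Option 4.
Row minima: Option 1=45, Option 2=90, Option 3=20, Option 4=635, Option 5=345, Option 6=245
Best worst-case = 635 → Option 4.

laplace → Option 4; maximin → Option 4 (agree)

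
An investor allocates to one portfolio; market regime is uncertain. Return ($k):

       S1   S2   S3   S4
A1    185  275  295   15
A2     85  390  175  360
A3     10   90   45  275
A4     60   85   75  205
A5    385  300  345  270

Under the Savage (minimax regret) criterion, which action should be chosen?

A5

Column bests: S1=385, S2=390, S3=345, S4=360.
A1 regrets: 200, 115, 50, 345 → max 345
A2 regrets: 300, 0, 170, 0 → max 300
A3 regrets: 375, 300, 300, 85 → max 375
A4 regrets: 325, 305, 270, 155 → max 325
A5 regrets: 0, 90, 0, 90 → max 90
Smallest max regret = 90 → A5.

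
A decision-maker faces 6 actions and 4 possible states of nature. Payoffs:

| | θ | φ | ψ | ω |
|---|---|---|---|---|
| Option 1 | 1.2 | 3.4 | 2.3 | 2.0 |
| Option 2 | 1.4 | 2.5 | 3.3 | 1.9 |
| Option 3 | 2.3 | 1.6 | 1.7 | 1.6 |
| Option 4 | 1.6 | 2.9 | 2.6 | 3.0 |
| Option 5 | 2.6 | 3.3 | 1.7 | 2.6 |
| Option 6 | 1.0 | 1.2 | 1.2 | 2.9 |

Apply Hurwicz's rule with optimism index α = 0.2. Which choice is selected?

Option 5

Option 1: 0.2·3.4 + 0.8·1.2 = 1.64
Option 2: 0.2·3.3 + 0.8·1.4 = 1.78
Option 3: 0.2·2.3 + 0.8·1.6 = 1.74
Option 4: 0.2·3.0 + 0.8·1.6 = 1.88
Option 5: 0.2·3.3 + 0.8·1.7 = 2.02
Option 6: 0.2·2.9 + 0.8·1.0 = 1.38
Highest Hurwicz score = 2.02 → Option 5.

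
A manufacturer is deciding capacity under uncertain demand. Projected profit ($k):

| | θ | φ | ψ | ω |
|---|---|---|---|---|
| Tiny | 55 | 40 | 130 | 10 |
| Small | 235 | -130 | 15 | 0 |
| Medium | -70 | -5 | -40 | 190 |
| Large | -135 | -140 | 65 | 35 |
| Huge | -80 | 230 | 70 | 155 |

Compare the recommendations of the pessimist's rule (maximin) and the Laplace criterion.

maximin → Tiny; laplace → Huge (disagree)

Row minima: Tiny=10, Small=-130, Medium=-70, Large=-140, Huge=-80
Best worst-case = 10 → Tiny.
Row averages: Tiny=58.75, Small=30, Medium=18.75, Large=-43.75, Huge=93.75
Highest average = 93.75 → Huge.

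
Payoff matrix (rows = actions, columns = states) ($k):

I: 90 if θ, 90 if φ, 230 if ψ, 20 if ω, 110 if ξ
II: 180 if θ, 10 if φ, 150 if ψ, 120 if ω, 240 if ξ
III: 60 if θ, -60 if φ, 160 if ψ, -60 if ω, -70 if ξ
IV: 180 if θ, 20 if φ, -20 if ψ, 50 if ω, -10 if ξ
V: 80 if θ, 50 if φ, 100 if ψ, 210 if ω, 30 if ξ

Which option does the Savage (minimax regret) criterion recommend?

II

Column bests: θ=180, φ=90, ψ=230, ω=210, ξ=240.
I regrets: 90, 0, 0, 190, 130 → max 190
II regrets: 0, 80, 80, 90, 0 → max 90
III regrets: 120, 150, 70, 270, 310 → max 310
IV regrets: 0, 70, 250, 160, 250 → max 250
V regrets: 100, 40, 130, 0, 210 → max 210
Smallest max regret = 90 → II.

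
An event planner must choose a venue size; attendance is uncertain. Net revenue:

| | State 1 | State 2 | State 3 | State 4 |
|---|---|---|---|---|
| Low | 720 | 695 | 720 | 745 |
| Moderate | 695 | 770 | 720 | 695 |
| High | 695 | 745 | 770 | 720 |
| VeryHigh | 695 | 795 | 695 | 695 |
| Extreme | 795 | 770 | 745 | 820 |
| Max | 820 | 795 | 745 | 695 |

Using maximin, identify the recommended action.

Row minima: Low=695, Moderate=695, High=695, VeryHigh=695, Extreme=745, Max=695
Best worst-case = 745 → Extreme.

Extreme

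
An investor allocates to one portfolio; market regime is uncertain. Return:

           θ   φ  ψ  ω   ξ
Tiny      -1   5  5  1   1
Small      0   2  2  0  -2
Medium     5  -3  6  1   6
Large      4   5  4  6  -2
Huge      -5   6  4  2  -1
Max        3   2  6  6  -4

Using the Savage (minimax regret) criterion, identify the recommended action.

Tiny

Column bests: θ=5, φ=6, ψ=6, ω=6, ξ=6.
Tiny regrets: 6, 1, 1, 5, 5 → max 6
Small regrets: 5, 4, 4, 6, 8 → max 8
Medium regrets: 0, 9, 0, 5, 0 → max 9
Large regrets: 1, 1, 2, 0, 8 → max 8
Huge regrets: 10, 0, 2, 4, 7 → max 10
Max regrets: 2, 4, 0, 0, 10 → max 10
Smallest max regret = 6 → Tiny.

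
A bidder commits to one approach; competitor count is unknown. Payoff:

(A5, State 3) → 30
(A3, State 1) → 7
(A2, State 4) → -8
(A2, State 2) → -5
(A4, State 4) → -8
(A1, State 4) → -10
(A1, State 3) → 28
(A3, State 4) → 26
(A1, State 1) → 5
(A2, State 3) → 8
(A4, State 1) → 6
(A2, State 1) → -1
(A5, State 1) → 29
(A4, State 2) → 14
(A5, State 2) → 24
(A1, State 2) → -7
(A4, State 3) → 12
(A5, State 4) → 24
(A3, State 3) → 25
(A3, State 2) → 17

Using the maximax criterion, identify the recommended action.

A5

Row maxima: A1=28, A2=8, A3=26, A4=14, A5=30
Best best-case = 30 → A5.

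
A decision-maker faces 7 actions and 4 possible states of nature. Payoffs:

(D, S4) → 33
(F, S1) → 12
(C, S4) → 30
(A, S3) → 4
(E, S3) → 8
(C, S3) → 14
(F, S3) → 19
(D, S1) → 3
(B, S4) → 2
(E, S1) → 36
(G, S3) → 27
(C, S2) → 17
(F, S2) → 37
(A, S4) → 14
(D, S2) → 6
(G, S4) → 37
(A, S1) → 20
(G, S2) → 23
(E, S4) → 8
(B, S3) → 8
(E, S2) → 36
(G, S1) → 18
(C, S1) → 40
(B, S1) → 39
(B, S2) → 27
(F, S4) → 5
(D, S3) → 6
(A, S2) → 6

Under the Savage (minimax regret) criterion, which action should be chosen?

Column bests: S1=40, S2=37, S3=27, S4=37.
A regrets: 20, 31, 23, 23 → max 31
B regrets: 1, 10, 19, 35 → max 35
C regrets: 0, 20, 13, 7 → max 20
D regrets: 37, 31, 21, 4 → max 37
E regrets: 4, 1, 19, 29 → max 29
F regrets: 28, 0, 8, 32 → max 32
G regrets: 22, 14, 0, 0 → max 22
Smallest max regret = 20 → C.

C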